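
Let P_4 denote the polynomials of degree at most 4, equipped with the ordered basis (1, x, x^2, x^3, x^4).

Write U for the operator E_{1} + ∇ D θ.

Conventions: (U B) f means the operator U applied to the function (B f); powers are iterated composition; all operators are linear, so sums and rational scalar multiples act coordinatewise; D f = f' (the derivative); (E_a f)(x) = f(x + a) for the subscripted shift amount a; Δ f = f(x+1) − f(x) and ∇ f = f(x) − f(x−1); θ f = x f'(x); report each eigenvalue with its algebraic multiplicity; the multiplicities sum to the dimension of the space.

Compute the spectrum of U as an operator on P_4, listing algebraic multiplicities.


image of 1: 1
image of x: x + 1
image of x^2: x^2 + 2x + 5
image of x^3: x^3 + 3x^2 + 21x - 8
image of x^4: x^4 + 4x^3 + 54x^2 - 44x + 17
the matrix is upper triangular; its diagonal is (1, 1, 1, 1, 1)
for a triangular matrix the eigenvalues are the diagonal entries, with algebraic multiplicity their repetition count

λ = 1 (multiplicity 5)


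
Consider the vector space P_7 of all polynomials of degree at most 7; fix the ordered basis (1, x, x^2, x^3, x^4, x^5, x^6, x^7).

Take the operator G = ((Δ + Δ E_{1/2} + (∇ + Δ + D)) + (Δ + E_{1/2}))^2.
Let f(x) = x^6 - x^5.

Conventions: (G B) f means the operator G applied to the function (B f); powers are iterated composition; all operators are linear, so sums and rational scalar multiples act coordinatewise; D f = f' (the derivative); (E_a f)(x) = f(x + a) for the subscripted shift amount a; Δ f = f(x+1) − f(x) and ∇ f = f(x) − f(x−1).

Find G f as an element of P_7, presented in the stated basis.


the image equals g(x) = x^6 + 77x^5 + 1330x^4 + 2680x^3 + 5785x^2 + (16499/4)x + 7241/4

Δ f = 6x^5 + 10x^4 + 10x^3 + 5x^2 + x
E_{1/2} f = x^6 + 2x^5 + (5/4)x^4 - (5/16)x^2 - (1/8)x - 1/64
Δ E_{1/2} f = 6x^5 + 25x^4 + 45x^3 + (85/2)x^2 + (163/8)x + 61/16
∇ f = 6x^5 - 20x^4 + 30x^3 - 25x^2 + 11x - 2
Δ f = 6x^5 + 10x^4 + 10x^3 + 5x^2 + x
D f = 6x^5 - 5x^4
(∇ + Δ + D) f = 18x^5 - 15x^4 + 40x^3 - 20x^2 + 12x - 2
(Δ + Δ E_{1/2} + (∇ + Δ + D)) f = 30x^5 + 20x^4 + 95x^3 + (55/2)x^2 + (267/8)x + 29/16
Δ f = 6x^5 + 10x^4 + 10x^3 + 5x^2 + x
E_{1/2} f = x^6 + 2x^5 + (5/4)x^4 - (5/16)x^2 - (1/8)x - 1/64
(Δ + E_{1/2}) f = x^6 + 8x^5 + (45/4)x^4 + 10x^3 + (75/16)x^2 + (7/8)x - 1/64
((Δ + Δ E_{1/2} + (∇ + Δ + D)) + (Δ + E_{1/2})) f = x^6 + 38x^5 + (125/4)x^4 + 105x^3 + (515/16)x^2 + (137/4)x + 115/64
Δ ((Δ + Δ E_{1/2} + (∇ + Δ + D)) + (Δ + E_{1/2})) f = 6x^5 + 205x^4 + 525x^3 + (1795/2)x^2 + (5603/8)x + 3867/16
E_{1/2} ((Δ + Δ E_{1/2} + (∇ + Δ + D)) + (Δ + E_{1/2})) f = x^6 + 41x^5 + 130x^4 + 265x^3 + 285x^2 + (1383/8)x + 173/4
Δ E_{1/2} ((Δ + Δ E_{1/2} + (∇ + Δ + D)) + (Δ + E_{1/2})) f = 6x^5 + 220x^4 + 950x^3 + 2000x^2 + 2096x + 7159/8
∇ ((Δ + Δ E_{1/2} + (∇ + Δ + D)) + (Δ + E_{1/2})) f = 6x^5 + 175x^4 - 235x^3 + (985/2)x^2 - (2477/8)x + 1805/16
Δ ((Δ + Δ E_{1/2} + (∇ + Δ + D)) + (Δ + E_{1/2})) f = 6x^5 + 205x^4 + 525x^3 + (1795/2)x^2 + (5603/8)x + 3867/16
D ((Δ + Δ E_{1/2} + (∇ + Δ + D)) + (Δ + E_{1/2})) f = 6x^5 + 190x^4 + 125x^3 + 315x^2 + (515/8)x + 137/4
(∇ + Δ + D) ((Δ + Δ E_{1/2} + (∇ + Δ + D)) + (Δ + E_{1/2})) f = 18x^5 + 570x^4 + 415x^3 + 1705x^2 + (3641/8)x + 1555/4
(Δ + Δ E_{1/2} + (∇ + Δ + D)) ((Δ + Δ E_{1/2} + (∇ + Δ + D)) + (Δ + E_{1/2})) f = 30x^5 + 995x^4 + 1890x^3 + (9205/2)x^2 + (6503/2)x + 24405/16
Δ ((Δ + Δ E_{1/2} + (∇ + Δ + D)) + (Δ + E_{1/2})) f = 6x^5 + 205x^4 + 525x^3 + (1795/2)x^2 + (5603/8)x + 3867/16
E_{1/2} ((Δ + Δ E_{1/2} + (∇ + Δ + D)) + (Δ + E_{1/2})) f = x^6 + 41x^5 + 130x^4 + 265x^3 + 285x^2 + (1383/8)x + 173/4
(Δ + E_{1/2}) ((Δ + Δ E_{1/2} + (∇ + Δ + D)) + (Δ + E_{1/2})) f = x^6 + 47x^5 + 335x^4 + 790x^3 + (2365/2)x^2 + (3493/4)x + 4559/16
((Δ + Δ E_{1/2} + (∇ + Δ + D)) + (Δ + E_{1/2})) ((Δ + Δ E_{1/2} + (∇ + Δ + D)) + (Δ + E_{1/2})) f = x^6 + 77x^5 + 1330x^4 + 2680x^3 + 5785x^2 + (16499/4)x + 7241/4


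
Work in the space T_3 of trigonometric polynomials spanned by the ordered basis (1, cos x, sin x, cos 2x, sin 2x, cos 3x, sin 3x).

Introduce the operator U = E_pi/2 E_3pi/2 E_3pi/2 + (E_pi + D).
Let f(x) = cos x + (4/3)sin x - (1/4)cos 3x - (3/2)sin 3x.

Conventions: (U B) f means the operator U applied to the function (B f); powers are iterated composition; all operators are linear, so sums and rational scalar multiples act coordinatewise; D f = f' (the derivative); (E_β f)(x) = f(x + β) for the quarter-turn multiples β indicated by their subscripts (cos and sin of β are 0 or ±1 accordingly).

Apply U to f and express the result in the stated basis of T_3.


the result is g(x) = -cos x - (4/3)sin x - (23/4)cos 3x + (5/2)sin 3x

E_3pi/2 f = -(4/3)cos x + sin x - (3/2)cos 3x + (1/4)sin 3x
E_3pi/2 E_3pi/2 f = -cos x - (4/3)sin x + (1/4)cos 3x + (3/2)sin 3x
E_pi/2 E_3pi/2 E_3pi/2 f = -(4/3)cos x + sin x - (3/2)cos 3x + (1/4)sin 3x
E_pi f = -cos x - (4/3)sin x + (1/4)cos 3x + (3/2)sin 3x
D f = (4/3)cos x - sin x - (9/2)cos 3x + (3/4)sin 3x
(E_pi + D) f = (1/3)cos x - (7/3)sin x - (17/4)cos 3x + (9/4)sin 3x
(E_pi/2 E_3pi/2 E_3pi/2 + (E_pi + D)) f = -cos x - (4/3)sin x - (23/4)cos 3x + (5/2)sin 3x


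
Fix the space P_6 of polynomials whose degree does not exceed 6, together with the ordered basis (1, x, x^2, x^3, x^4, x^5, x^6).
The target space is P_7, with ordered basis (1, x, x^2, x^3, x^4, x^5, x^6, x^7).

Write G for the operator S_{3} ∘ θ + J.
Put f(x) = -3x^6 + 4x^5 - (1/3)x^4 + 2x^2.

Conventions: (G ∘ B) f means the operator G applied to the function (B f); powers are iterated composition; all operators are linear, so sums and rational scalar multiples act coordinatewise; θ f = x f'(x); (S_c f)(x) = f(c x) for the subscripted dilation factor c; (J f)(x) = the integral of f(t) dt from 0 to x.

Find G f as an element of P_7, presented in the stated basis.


θ f = -18x^6 + 20x^5 - (4/3)x^4 + 4x^2
S_{3} θ f = -13122x^6 + 4860x^5 - 108x^4 + 36x^2
J f = -(3/7)x^7 + (2/3)x^6 - (1/15)x^5 + (2/3)x^3
(S_{3} ∘ θ + J) f = -(3/7)x^7 - (39364/3)x^6 + (72899/15)x^5 - 108x^4 + (2/3)x^3 + 36x^2

g(x) = -(3/7)x^7 - (39364/3)x^6 + (72899/15)x^5 - 108x^4 + (2/3)x^3 + 36x^2


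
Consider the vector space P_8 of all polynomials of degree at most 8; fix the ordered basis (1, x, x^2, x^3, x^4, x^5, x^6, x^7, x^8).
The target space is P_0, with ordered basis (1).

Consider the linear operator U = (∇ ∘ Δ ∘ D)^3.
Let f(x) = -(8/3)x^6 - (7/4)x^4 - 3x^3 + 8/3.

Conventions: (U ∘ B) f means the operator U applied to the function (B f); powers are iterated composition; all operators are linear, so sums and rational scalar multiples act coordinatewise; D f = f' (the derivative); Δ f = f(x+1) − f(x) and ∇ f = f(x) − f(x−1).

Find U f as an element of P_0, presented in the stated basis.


D f = -16x^5 - 7x^3 - 9x^2
Δ D f = -80x^4 - 160x^3 - 181x^2 - 119x - 32
∇ Δ D f = -320x^3 - 202x - 18
D (∇ ∘ Δ ∘ D) f = -960x^2 - 202
Δ D (∇ ∘ Δ ∘ D) f = -1920x - 960
∇ Δ D (∇ ∘ Δ ∘ D) f = -1920
D (∇ ∘ Δ ∘ D) (∇ ∘ Δ ∘ D) f = 0
Δ D (∇ ∘ Δ ∘ D) (∇ ∘ Δ ∘ D) f = 0
∇ Δ D (∇ ∘ Δ ∘ D) (∇ ∘ Δ ∘ D) f = 0

the result is g(x) = 0


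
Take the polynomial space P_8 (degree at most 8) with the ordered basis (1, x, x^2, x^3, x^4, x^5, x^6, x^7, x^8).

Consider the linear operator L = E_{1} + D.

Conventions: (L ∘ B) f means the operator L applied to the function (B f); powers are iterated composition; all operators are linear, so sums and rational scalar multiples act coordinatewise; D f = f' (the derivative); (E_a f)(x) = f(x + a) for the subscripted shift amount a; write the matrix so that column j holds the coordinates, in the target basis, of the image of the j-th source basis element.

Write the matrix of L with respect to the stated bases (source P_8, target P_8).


image of 1: 1
image of x: x + 2
image of x^2: x^2 + 4x + 1
image of x^3: x^3 + 6x^2 + 3x + 1
image of x^4: x^4 + 8x^3 + 6x^2 + 4x + 1
image of x^5: x^5 + 10x^4 + 10x^3 + 10x^2 + 5x + 1
image of x^6: x^6 + 12x^5 + 15x^4 + 20x^3 + 15x^2 + 6x + 1
image of x^7: x^7 + 14x^6 + 21x^5 + 35x^4 + 35x^3 + 21x^2 + 7x + 1
image of x^8: x^8 + 16x^7 + 28x^6 + 56x^5 + 70x^4 + 56x^3 + 28x^2 + 8x + 1
each image's coordinates form column j of the matrix

the matrix is [[1, 2, 1, 1, 1, 1, 1, 1, 1]; [0, 1, 4, 3, 4, 5, 6, 7, 8]; [0, 0, 1, 6, 6, 10, 15, 21, 28]; [0, 0, 0, 1, 8, 10, 20, 35, 56]; [0, 0, 0, 0, 1, 10, 15, 35, 70]; [0, 0, 0, 0, 0, 1, 12, 21, 56]; [0, 0, 0, 0, 0, 0, 1, 14, 28]; [0, 0, 0, 0, 0, 0, 0, 1, 16]; [0, 0, 0, 0, 0, 0, 0, 0, 1]] (rows listed top to bottom)


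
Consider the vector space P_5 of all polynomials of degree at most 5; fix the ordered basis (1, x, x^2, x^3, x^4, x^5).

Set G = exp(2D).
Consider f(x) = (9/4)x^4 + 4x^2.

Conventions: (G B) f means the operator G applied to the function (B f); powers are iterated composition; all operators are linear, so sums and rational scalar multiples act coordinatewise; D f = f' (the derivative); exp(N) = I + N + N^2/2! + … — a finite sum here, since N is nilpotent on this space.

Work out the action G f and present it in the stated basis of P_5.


order-1 term: 18x^3 + 16x
order-2 term: 54x^2 + 16
order-3 term: 72x
order-4 term: 36
the series for exp(2D) f terminates at order 4
exp(2D) f = (9/4)x^4 + 18x^3 + 58x^2 + 88x + 52

the image equals g(x) = (9/4)x^4 + 18x^3 + 58x^2 + 88x + 52


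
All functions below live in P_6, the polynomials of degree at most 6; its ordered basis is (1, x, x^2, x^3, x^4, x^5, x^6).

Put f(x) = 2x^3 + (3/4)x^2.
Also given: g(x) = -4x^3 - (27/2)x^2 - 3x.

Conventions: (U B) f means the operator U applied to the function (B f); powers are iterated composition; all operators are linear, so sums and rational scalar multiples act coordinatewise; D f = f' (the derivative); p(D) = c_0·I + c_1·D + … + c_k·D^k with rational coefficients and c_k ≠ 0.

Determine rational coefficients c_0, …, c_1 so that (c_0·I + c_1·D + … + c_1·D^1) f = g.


D^0 f = 2x^3 + (3/4)x^2
D^1 f = 6x^2 + (3/2)x
matching coefficients of g against c_0 f + c_1 Df + … from the top degree down determines the c_i
solution: c_0 = -2, c_1 = -2

p(D) = -2·I − 2·D, i.e. c_0 = -2, c_1 = -2


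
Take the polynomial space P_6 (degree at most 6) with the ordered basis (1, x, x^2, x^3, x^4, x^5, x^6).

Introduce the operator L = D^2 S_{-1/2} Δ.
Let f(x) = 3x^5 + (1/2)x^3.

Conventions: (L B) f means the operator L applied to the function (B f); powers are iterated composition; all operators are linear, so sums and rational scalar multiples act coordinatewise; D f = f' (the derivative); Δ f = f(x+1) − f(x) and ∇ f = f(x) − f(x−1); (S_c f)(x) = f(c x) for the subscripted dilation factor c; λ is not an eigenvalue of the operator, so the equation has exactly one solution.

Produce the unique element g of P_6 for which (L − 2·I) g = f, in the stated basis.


write g with unknown coordinates in the stated basis and equate coefficients in (L − 2·I) g = f
solving from the highest basis element down gives g = -(3/2)x^5 - (1/4)x^3 - (45/16)x^2 + (45/8)x - 63/16
check: L g = -(45/8)x^2 + (45/4)x - 63/8
so L g − 2·g = 3x^5 + (1/2)x^3 = f ✓

the result is g(x) = -(3/2)x^5 - (1/4)x^3 - (45/16)x^2 + (45/8)x - 63/16


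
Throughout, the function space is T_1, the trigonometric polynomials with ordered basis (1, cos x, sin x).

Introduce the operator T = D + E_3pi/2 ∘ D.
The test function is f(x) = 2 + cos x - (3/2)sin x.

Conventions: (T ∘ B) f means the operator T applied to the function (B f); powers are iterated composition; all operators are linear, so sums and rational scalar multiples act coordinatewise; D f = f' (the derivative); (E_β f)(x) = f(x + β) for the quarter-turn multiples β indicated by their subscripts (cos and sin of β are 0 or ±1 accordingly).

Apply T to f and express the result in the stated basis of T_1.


D f = -(3/2)cos x - sin x
D f = -(3/2)cos x - sin x
E_3pi/2 D f = cos x - (3/2)sin x
(D + E_3pi/2 ∘ D) f = -(1/2)cos x - (5/2)sin x

the image equals g(x) = -(1/2)cos x - (5/2)sin x


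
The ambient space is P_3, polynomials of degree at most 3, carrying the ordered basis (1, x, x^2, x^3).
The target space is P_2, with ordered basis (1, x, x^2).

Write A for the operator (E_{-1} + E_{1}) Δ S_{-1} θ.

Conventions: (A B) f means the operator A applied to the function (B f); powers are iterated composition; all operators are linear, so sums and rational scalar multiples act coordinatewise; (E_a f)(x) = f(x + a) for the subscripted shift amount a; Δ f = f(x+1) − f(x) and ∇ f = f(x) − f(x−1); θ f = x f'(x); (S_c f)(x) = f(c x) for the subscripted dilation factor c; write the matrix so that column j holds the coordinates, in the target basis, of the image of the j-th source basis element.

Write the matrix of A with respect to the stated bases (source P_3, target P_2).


image of 1: 0
image of x: -2
image of x^2: 8x + 4
image of x^3: -18x^2 - 18x - 24
each image's coordinates form column j of the matrix

the matrix is [[0, -2, 4, -24]; [0, 0, 8, -18]; [0, 0, 0, -18]] (rows listed top to bottom)


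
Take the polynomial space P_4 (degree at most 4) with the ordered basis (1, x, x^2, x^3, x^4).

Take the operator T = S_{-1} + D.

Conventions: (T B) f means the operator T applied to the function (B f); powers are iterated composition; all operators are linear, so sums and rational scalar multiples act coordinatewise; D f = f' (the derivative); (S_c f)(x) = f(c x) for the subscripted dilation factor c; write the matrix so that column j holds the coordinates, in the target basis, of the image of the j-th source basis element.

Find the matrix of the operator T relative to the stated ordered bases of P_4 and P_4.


the matrix is [[1, 1, 0, 0, 0]; [0, -1, 2, 0, 0]; [0, 0, 1, 3, 0]; [0, 0, 0, -1, 4]; [0, 0, 0, 0, 1]] (rows listed top to bottom)

image of 1: 1
image of x: -x + 1
image of x^2: x^2 + 2x
image of x^3: -x^3 + 3x^2
image of x^4: x^4 + 4x^3
each image's coordinates form column j of the matrix


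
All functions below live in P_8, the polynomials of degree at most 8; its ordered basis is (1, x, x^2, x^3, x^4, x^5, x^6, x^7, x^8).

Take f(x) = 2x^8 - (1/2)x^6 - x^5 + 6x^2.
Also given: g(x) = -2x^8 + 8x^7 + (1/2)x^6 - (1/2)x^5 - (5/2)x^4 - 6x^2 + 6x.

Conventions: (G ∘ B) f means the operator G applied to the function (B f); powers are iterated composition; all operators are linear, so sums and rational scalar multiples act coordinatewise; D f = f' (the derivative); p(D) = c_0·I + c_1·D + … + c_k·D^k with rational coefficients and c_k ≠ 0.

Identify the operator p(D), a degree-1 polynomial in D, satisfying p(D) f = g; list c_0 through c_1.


p(D) = -I + (1/2)·D, i.e. c_0 = -1, c_1 = 1/2

D^0 f = 2x^8 - (1/2)x^6 - x^5 + 6x^2
D^1 f = 16x^7 - 3x^5 - 5x^4 + 12x
matching coefficients of g against c_0 f + c_1 Df + … from the top degree down determines the c_i
solution: c_0 = -1, c_1 = 1/2


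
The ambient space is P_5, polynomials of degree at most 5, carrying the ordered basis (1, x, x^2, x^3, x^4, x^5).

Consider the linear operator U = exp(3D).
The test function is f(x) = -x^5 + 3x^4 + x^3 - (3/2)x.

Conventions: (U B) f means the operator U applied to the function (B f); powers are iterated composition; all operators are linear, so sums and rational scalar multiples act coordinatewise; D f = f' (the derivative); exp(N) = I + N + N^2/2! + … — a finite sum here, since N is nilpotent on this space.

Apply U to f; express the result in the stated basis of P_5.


the result is g(x) = -x^5 - 12x^4 - 53x^3 - 99x^2 - (111/2)x + 45/2

order-1 term: -15x^4 + 36x^3 + 9x^2 - 9/2
order-2 term: -90x^3 + 162x^2 + 27x
order-3 term: -270x^2 + 324x + 27
order-4 term: -405x + 243
order-5 term: -243
the series for exp(3D) f terminates at order 5
exp(3D) f = -x^5 - 12x^4 - 53x^3 - 99x^2 - (111/2)x + 45/2


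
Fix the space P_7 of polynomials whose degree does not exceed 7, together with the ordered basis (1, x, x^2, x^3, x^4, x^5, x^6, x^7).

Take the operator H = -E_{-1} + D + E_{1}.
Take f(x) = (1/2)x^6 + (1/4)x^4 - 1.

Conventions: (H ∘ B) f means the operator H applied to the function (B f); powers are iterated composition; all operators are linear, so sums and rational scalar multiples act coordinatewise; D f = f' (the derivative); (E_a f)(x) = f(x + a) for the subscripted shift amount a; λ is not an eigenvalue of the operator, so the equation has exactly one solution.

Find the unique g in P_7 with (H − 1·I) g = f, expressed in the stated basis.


g(x) = -(1/2)x^6 - 9x^5 - (541/4)x^4 - 1643x^3 - 14967x^2 - 90890x - 275973

write g with unknown coordinates in the stated basis and equate coefficients in (H − 1·I) g = f
solving from the highest basis element down gives g = -(1/2)x^6 - 9x^5 - (541/4)x^4 - 1643x^3 - 14967x^2 - 90890x - 275973
check: H g = -9x^5 - 135x^4 - 1643x^3 - 14967x^2 - 90890x - 275974
so H g − 1·g = (1/2)x^6 + (1/4)x^4 - 1 = f ✓


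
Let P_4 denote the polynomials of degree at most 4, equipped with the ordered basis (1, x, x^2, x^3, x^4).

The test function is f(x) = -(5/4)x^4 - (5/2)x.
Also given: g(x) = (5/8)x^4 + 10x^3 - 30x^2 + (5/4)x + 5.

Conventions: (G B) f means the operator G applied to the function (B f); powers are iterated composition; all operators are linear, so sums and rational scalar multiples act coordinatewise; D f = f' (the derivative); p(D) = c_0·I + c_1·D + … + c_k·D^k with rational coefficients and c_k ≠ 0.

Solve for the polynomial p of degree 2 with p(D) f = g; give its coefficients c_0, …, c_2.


D^0 f = -(5/4)x^4 - (5/2)x
D^1 f = -5x^3 - 5/2
D^2 f = -15x^2
matching coefficients of g against c_0 f + c_1 Df + … from the top degree down determines the c_i
solution: c_0 = -1/2, c_1 = -2, c_2 = 2

c_0 = -1/2, c_1 = -2, c_2 = 2


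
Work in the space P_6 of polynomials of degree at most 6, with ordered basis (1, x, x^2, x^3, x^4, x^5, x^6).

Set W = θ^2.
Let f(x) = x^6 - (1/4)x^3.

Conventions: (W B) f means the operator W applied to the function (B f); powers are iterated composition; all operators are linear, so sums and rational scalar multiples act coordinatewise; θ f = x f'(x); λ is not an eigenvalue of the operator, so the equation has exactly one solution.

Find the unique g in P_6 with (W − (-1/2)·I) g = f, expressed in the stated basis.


write g with unknown coordinates in the stated basis and equate coefficients in (W − (-1/2)·I) g = f
solving from the highest basis element down gives g = (2/73)x^6 - (1/38)x^3
check: W g = (72/73)x^6 - (9/38)x^3
so W g − (-1/2)·g = x^6 - (1/4)x^3 = f ✓

the image equals g(x) = (2/73)x^6 - (1/38)x^3


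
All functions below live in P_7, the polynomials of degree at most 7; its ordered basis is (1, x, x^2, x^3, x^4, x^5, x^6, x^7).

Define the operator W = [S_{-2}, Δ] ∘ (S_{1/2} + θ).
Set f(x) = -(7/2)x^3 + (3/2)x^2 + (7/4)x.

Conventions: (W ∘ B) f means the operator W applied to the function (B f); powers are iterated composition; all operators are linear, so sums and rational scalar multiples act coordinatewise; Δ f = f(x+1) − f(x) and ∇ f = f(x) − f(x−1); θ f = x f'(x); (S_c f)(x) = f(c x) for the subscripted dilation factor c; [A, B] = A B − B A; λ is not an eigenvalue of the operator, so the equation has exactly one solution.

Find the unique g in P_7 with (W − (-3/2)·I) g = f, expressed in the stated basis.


the image equals g(x) = -(7/3)x^3 + 176x^2 + (9770/3)x - 35737/4

write g with unknown coordinates in the stated basis and equate coefficients in (W − (-3/2)·I) g = f
solving from the highest basis element down gives g = -(7/3)x^3 + 176x^2 + (9770/3)x - 35737/4
check: W g = -(525/2)x^2 - (19533/4)x + 107211/8
so W g − (-3/2)·g = -(7/2)x^3 + (3/2)x^2 + (7/4)x = f ✓


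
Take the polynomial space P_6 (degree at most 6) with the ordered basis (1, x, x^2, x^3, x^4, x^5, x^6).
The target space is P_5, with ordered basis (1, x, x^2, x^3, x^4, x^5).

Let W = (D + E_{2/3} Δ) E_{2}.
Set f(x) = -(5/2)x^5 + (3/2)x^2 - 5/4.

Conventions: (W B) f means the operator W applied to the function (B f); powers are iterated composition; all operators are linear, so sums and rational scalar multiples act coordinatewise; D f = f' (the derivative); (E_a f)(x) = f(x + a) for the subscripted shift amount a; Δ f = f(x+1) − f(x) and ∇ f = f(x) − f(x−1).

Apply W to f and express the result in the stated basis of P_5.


the result is g(x) = -25x^4 - (775/3)x^3 - (3175/3)x^2 - (109151/54)x - 121847/81

E_{2} f = -(5/2)x^5 - 25x^4 - 100x^3 - (397/2)x^2 - 194x - 301/4
D E_{2} f = -(25/2)x^4 - 100x^3 - 300x^2 - 397x - 194
Δ E_{2} f = -(25/2)x^4 - 125x^3 - 475x^2 - (1619/2)x - 520
E_{2/3} Δ E_{2} f = -(25/2)x^4 - (475/3)x^3 - (2275/3)x^2 - (87713/54)x - 106133/81
(D + E_{2/3} Δ) E_{2} f = -25x^4 - (775/3)x^3 - (3175/3)x^2 - (109151/54)x - 121847/81


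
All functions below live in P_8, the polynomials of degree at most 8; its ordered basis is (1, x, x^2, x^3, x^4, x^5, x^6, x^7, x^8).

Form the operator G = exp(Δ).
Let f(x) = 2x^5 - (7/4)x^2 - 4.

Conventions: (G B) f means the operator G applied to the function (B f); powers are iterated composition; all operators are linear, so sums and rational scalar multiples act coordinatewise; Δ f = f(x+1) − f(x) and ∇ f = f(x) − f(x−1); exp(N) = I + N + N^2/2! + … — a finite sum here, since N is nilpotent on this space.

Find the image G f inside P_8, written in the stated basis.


order-1 term: 10x^4 + 20x^3 + 20x^2 + (13/2)x + 1/4
order-2 term: 20x^3 + 60x^2 + 70x + 113/4
order-3 term: 20x^2 + 60x + 50
order-4 term: 10x + 20
order-5 term: 2
the series for exp(Δ) f terminates at order 5
exp(Δ) f = 2x^5 + 10x^4 + 40x^3 + (393/4)x^2 + (293/2)x + 193/2

the image equals g(x) = 2x^5 + 10x^4 + 40x^3 + (393/4)x^2 + (293/2)x + 193/2


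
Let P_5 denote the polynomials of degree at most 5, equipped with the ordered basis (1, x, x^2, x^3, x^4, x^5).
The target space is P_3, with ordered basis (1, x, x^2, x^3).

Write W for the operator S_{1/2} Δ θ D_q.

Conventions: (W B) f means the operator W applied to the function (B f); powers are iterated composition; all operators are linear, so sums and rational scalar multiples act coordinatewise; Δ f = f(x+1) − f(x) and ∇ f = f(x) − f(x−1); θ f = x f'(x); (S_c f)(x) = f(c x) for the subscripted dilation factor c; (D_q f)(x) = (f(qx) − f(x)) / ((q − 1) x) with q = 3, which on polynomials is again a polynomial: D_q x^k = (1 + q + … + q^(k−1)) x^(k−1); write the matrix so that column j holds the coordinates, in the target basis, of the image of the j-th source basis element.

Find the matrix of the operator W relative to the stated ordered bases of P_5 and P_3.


image of 1: 0
image of x: 0
image of x^2: 4
image of x^3: 26x + 26
image of x^4: 90x^2 + 180x + 120
image of x^5: 242x^3 + 726x^2 + 968x + 484
each image's coordinates form column j of the matrix

the matrix is [[0, 0, 4, 26, 120, 484]; [0, 0, 0, 26, 180, 968]; [0, 0, 0, 0, 90, 726]; [0, 0, 0, 0, 0, 242]] (rows listed top to bottom)


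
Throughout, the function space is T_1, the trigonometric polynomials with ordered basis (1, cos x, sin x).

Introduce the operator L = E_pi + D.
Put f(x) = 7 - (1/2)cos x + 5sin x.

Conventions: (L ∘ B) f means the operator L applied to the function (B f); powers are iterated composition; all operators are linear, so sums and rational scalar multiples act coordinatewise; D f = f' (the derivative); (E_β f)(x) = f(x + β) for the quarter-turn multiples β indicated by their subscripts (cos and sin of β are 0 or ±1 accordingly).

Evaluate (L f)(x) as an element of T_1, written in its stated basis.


E_pi f = 7 + (1/2)cos x - 5sin x
D f = 5cos x + (1/2)sin x
(E_pi + D) f = 7 + (11/2)cos x - (9/2)sin x

the result is g(x) = 7 + (11/2)cos x - (9/2)sin x


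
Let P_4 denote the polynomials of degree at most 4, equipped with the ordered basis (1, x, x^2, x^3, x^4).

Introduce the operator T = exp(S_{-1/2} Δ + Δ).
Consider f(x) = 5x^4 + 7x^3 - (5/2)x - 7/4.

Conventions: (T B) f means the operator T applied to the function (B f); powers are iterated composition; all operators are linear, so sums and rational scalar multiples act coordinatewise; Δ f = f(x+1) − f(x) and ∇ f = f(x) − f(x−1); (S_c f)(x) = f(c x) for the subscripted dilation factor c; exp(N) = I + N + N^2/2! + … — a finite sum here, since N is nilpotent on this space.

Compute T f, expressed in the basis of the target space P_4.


g(x) = 5x^4 + (49/2)x^3 + (1545/16)x^2 + (1183/16)x + 5643/32

order-1 term: (35/2)x^3 + (255/4)x^2 + (41/2)x + 19
order-2 term: (525/16)x^2 + 45x + 407/4
order-3 term: (175/16)x + 415/8
order-4 term: 175/32
the series for exp(S_{-1/2} Δ + Δ) f terminates at order 4
exp(S_{-1/2} Δ + Δ) f = 5x^4 + (49/2)x^3 + (1545/16)x^2 + (1183/16)x + 5643/32


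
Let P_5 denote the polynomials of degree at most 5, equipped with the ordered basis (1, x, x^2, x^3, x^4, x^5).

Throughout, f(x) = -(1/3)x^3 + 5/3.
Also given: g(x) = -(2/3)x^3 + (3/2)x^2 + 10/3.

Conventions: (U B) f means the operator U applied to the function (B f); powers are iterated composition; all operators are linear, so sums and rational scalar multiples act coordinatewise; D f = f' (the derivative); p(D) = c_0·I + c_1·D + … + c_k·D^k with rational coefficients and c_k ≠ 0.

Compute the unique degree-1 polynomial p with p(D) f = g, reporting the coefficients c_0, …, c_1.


D^0 f = -(1/3)x^3 + 5/3
D^1 f = -x^2
matching coefficients of g against c_0 f + c_1 Df + … from the top degree down determines the c_i
solution: c_0 = 2, c_1 = -3/2

p(D) = 2·I − (3/2)·D, i.e. c_0 = 2, c_1 = -3/2


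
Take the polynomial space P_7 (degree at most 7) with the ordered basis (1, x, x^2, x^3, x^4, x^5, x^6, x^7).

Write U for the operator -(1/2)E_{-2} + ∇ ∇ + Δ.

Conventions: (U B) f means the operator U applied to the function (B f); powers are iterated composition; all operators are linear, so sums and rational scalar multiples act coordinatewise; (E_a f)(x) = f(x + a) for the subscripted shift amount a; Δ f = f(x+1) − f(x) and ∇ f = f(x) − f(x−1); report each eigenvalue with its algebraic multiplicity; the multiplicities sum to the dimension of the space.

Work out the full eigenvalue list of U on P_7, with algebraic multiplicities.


λ = -1/2 (multiplicity 8)

image of 1: -1/2
image of x: -(1/2)x + 2
image of x^2: -(1/2)x^2 + 4x + 1
image of x^3: -(1/2)x^3 + 6x^2 + 3x - 1
image of x^4: -(1/2)x^4 + 8x^3 + 6x^2 - 4x + 7
image of x^5: -(1/2)x^5 + 10x^4 + 10x^3 - 10x^2 + 35x - 13
image of x^6: -(1/2)x^6 + 12x^5 + 15x^4 - 20x^3 + 105x^2 - 78x + 31
image of x^7: -(1/2)x^7 + 14x^6 + 21x^5 - 35x^4 + 245x^3 - 273x^2 + 217x - 61
the matrix is upper triangular; its diagonal is (-1/2, -1/2, -1/2, -1/2, -1/2, -1/2, -1/2, -1/2)
for a triangular matrix the eigenvalues are the diagonal entries, with algebraic multiplicity their repetition count


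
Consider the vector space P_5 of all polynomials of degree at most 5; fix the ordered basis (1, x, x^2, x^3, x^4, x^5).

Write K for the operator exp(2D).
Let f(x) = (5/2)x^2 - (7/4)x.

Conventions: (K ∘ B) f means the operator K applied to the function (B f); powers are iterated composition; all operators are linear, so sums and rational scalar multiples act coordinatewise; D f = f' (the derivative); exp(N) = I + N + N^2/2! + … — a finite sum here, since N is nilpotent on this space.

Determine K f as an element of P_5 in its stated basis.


the image equals g(x) = (5/2)x^2 + (33/4)x + 13/2

order-1 term: 10x - 7/2
order-2 term: 10
the series for exp(2D) f terminates at order 2
exp(2D) f = (5/2)x^2 + (33/4)x + 13/2


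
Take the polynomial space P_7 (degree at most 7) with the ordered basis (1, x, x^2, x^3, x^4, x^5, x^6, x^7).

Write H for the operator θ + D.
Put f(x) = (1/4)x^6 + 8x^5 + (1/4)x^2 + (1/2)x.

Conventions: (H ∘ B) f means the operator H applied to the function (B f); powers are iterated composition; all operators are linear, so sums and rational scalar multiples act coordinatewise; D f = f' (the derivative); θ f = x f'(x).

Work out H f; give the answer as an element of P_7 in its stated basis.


θ f = (3/2)x^6 + 40x^5 + (1/2)x^2 + (1/2)x
D f = (3/2)x^5 + 40x^4 + (1/2)x + 1/2
(θ + D) f = (3/2)x^6 + (83/2)x^5 + 40x^4 + (1/2)x^2 + x + 1/2

the image equals g(x) = (3/2)x^6 + (83/2)x^5 + 40x^4 + (1/2)x^2 + x + 1/2


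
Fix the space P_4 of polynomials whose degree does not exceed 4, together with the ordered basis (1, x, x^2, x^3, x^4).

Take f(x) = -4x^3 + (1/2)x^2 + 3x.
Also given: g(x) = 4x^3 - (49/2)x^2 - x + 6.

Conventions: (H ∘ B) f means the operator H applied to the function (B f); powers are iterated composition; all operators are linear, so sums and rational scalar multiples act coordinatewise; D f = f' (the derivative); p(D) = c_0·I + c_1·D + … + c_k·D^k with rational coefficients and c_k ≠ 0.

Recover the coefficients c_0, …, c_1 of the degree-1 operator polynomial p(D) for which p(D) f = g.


c_0 = -1, c_1 = 2

D^0 f = -4x^3 + (1/2)x^2 + 3x
D^1 f = -12x^2 + x + 3
matching coefficients of g against c_0 f + c_1 Df + … from the top degree down determines the c_i
solution: c_0 = -1, c_1 = 2


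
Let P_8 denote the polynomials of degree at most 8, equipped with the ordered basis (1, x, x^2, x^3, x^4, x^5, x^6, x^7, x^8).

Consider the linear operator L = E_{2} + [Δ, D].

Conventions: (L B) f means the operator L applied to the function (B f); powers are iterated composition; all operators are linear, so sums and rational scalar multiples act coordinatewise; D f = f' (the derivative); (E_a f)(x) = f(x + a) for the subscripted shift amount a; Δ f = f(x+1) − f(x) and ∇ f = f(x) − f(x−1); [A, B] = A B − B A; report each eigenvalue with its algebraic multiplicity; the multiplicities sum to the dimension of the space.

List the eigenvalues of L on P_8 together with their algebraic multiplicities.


image of 1: 1
image of x: x + 2
image of x^2: x^2 + 4x + 4
image of x^3: x^3 + 6x^2 + 12x + 8
image of x^4: x^4 + 8x^3 + 24x^2 + 32x + 16
image of x^5: x^5 + 10x^4 + 40x^3 + 80x^2 + 80x + 32
image of x^6: x^6 + 12x^5 + 60x^4 + 160x^3 + 240x^2 + 192x + 64
image of x^7: x^7 + 14x^6 + 84x^5 + 280x^4 + 560x^3 + 672x^2 + 448x + 128
image of x^8: x^8 + 16x^7 + 112x^6 + 448x^5 + 1120x^4 + 1792x^3 + 1792x^2 + 1024x + 256
the matrix is upper triangular; its diagonal is (1, 1, 1, 1, 1, 1, 1, 1, 1)
for a triangular matrix the eigenvalues are the diagonal entries, with algebraic multiplicity their repetition count

λ = 1 (multiplicity 9)


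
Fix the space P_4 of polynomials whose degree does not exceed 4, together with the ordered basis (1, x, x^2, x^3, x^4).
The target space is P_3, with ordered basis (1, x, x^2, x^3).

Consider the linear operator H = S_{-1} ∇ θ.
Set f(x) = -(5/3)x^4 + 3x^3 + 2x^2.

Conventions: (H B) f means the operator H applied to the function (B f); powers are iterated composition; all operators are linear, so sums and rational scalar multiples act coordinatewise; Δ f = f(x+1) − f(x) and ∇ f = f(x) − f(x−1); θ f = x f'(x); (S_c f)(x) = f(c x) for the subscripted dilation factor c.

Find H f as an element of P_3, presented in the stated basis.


the result is g(x) = (80/3)x^3 + 67x^2 + (137/3)x + 35/3

θ f = -(20/3)x^4 + 9x^3 + 4x^2
∇ θ f = -(80/3)x^3 + 67x^2 - (137/3)x + 35/3
S_{-1} ∇ θ f = (80/3)x^3 + 67x^2 + (137/3)x + 35/3


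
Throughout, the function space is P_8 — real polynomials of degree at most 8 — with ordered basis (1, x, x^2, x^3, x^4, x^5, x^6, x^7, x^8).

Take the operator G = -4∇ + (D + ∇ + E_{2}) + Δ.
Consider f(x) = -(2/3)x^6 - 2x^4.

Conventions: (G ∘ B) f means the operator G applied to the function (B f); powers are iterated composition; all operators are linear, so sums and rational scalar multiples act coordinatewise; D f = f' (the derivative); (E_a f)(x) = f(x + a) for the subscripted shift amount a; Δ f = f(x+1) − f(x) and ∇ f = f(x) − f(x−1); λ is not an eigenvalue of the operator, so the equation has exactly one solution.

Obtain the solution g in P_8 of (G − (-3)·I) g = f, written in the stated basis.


write g with unknown coordinates in the stated basis and equate coefficients in (G − (-3)·I) g = f
solving from the highest basis element down gives g = -(1/6)x^6 + (1/4)x^5 + (67/16)x^4 - (67/16)x^3 - (2455/64)x^2 + (2615/128)x + 88955/1536
check: G g = -(1/6)x^6 - (3/4)x^5 - (233/16)x^4 + (201/16)x^3 + (7365/64)x^2 - (7845/128)x - 88955/512
so G g − (-3)·g = -(2/3)x^6 - 2x^4 = f ✓

g(x) = -(1/6)x^6 + (1/4)x^5 + (67/16)x^4 - (67/16)x^3 - (2455/64)x^2 + (2615/128)x + 88955/1536


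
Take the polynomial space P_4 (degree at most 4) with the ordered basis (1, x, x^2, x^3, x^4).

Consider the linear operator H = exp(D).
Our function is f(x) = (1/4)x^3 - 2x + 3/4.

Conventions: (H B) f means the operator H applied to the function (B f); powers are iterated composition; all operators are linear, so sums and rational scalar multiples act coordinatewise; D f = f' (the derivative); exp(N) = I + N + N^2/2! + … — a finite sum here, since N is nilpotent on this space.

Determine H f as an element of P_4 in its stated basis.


order-1 term: (3/4)x^2 - 2
order-2 term: (3/4)x
order-3 term: 1/4
the series for exp(D) f terminates at order 3
exp(D) f = (1/4)x^3 + (3/4)x^2 - (5/4)x - 1

the result is g(x) = (1/4)x^3 + (3/4)x^2 - (5/4)x - 1


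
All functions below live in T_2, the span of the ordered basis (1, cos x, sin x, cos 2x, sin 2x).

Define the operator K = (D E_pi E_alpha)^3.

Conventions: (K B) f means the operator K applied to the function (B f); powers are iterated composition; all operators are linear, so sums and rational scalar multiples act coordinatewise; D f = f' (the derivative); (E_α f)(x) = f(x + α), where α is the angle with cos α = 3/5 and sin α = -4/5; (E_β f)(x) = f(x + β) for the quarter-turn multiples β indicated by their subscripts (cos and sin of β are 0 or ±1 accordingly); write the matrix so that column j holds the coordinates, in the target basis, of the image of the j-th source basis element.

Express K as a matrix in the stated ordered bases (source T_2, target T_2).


the matrix is [[0, 0, 0, 0, 0]; [0, 44/125, -117/125, 0, 0]; [0, 117/125, 44/125, 0, 0]; [0, 0, 0, 82368/15625, -94024/15625]; [0, 0, 0, 94024/15625, 82368/15625]] (rows listed top to bottom)

image of 1: 0
image of cos x: (44/125)cos x + (117/125)sin x
image of sin x: -(117/125)cos x + (44/125)sin x
image of cos 2x: (82368/15625)cos 2x + (94024/15625)sin 2x
image of sin 2x: -(94024/15625)cos 2x + (82368/15625)sin 2x
each image's coordinates form column j of the matrix


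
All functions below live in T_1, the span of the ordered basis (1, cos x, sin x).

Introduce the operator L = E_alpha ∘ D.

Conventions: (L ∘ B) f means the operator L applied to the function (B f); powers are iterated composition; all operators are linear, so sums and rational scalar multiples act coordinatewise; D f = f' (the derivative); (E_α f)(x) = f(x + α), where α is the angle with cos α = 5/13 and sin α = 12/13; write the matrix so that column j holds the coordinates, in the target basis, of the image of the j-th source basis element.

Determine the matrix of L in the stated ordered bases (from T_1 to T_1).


the matrix is [[0, 0, 0]; [0, -12/13, 5/13]; [0, -5/13, -12/13]] (rows listed top to bottom)

image of 1: 0
image of cos x: -(12/13)cos x - (5/13)sin x
image of sin x: (5/13)cos x - (12/13)sin x
each image's coordinates form column j of the matrix


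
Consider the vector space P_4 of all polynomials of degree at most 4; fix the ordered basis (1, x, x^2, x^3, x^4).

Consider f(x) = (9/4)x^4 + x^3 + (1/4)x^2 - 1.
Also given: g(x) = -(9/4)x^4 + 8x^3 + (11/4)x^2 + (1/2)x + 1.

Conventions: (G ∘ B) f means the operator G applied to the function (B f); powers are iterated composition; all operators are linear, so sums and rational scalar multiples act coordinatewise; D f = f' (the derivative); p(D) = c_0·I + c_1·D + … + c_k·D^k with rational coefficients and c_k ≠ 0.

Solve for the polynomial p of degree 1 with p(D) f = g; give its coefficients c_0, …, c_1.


D^0 f = (9/4)x^4 + x^3 + (1/4)x^2 - 1
D^1 f = 9x^3 + 3x^2 + (1/2)x
matching coefficients of g against c_0 f + c_1 Df + … from the top degree down determines the c_i
solution: c_0 = -1, c_1 = 1

c_0 = -1, c_1 = 1


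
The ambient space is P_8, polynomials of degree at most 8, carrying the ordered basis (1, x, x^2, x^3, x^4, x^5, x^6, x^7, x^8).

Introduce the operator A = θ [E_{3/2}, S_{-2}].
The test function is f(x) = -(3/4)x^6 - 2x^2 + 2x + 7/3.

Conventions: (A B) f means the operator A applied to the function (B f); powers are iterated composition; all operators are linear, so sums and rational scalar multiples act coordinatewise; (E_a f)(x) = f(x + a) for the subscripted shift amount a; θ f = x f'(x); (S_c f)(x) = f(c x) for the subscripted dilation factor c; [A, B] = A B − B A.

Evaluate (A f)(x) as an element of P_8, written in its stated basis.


the image equals g(x) = -3240x^5 - 4860x^4 - 10935x^3 - (54675/8)x^2 - (73323/32)x

S_{-2} f = -48x^6 - 8x^2 - 4x + 7/3
E_{3/2} S_{-2} f = -48x^6 - 432x^5 - 1620x^4 - 3240x^3 - 3653x^2 - 2215x - 6821/12
E_{3/2} f = -(3/4)x^6 - (27/4)x^5 - (405/16)x^4 - (405/8)x^3 - (3773/64)x^2 - (2443/64)x - 5921/768
S_{-2} E_{3/2} f = -48x^6 + 216x^5 - 405x^4 + 405x^3 - (3773/16)x^2 + (2443/32)x - 5921/768
[E_{3/2}, S_{-2}] f = -648x^5 - 1215x^4 - 3645x^3 - (54675/16)x^2 - (73323/32)x - 143541/256
θ [E_{3/2}, S_{-2}] f = -3240x^5 - 4860x^4 - 10935x^3 - (54675/8)x^2 - (73323/32)x


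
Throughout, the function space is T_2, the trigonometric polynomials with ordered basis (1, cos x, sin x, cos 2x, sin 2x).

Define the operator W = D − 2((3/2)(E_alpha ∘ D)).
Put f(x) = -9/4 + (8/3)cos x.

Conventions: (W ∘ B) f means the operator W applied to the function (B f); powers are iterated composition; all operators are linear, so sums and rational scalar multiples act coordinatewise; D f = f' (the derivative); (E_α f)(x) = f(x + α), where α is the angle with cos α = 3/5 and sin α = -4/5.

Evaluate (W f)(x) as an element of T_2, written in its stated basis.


D f = -(8/3)sin x
D f = -(8/3)sin x
E_alpha D f = (32/15)cos x - (8/5)sin x
((3/2)(E_alpha ∘ D)) f = (16/5)cos x - (12/5)sin x
(-2((3/2)(E_alpha ∘ D))) f = -(32/5)cos x + (24/5)sin x
(D − 2((3/2)(E_alpha ∘ D))) f = -(32/5)cos x + (32/15)sin x

g(x) = -(32/5)cos x + (32/15)sin x


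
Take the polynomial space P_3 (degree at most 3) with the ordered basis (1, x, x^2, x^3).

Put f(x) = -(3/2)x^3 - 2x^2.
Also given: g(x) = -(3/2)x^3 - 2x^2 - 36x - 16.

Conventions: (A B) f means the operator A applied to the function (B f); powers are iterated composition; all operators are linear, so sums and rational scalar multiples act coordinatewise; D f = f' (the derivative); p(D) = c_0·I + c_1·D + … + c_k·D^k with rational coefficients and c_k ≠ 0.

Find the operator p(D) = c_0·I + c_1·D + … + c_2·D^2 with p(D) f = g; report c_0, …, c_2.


p(D) = I + 4·D^2, i.e. c_0 = 1, c_1 = 0, c_2 = 4

D^0 f = -(3/2)x^3 - 2x^2
D^1 f = -(9/2)x^2 - 4x
D^2 f = -9x - 4
matching coefficients of g against c_0 f + c_1 Df + … from the top degree down determines the c_i
solution: c_0 = 1, c_1 = 0, c_2 = 4


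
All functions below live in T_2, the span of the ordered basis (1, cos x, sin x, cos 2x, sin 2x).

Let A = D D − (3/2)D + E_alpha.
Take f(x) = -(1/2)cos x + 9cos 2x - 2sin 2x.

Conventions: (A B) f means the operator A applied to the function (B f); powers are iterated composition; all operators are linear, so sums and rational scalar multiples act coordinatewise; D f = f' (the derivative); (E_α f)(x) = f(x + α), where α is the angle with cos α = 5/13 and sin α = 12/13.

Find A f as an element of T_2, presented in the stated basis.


the result is g(x) = (4/13)cos x - (15/52)sin x - (6381/169)cos 2x + (5073/169)sin 2x

D f = (1/2)sin x - 4cos 2x - 18sin 2x
D D f = (1/2)cos x - 36cos 2x + 8sin 2x
D f = (1/2)sin x - 4cos 2x - 18sin 2x
(-(3/2)D) f = -(3/4)sin x + 6cos 2x + 27sin 2x
E_alpha f = -(5/26)cos x + (6/13)sin x - (1311/169)cos 2x - (842/169)sin 2x
(D D − (3/2)D + E_alpha) f = (4/13)cos x - (15/52)sin x - (6381/169)cos 2x + (5073/169)sin 2x


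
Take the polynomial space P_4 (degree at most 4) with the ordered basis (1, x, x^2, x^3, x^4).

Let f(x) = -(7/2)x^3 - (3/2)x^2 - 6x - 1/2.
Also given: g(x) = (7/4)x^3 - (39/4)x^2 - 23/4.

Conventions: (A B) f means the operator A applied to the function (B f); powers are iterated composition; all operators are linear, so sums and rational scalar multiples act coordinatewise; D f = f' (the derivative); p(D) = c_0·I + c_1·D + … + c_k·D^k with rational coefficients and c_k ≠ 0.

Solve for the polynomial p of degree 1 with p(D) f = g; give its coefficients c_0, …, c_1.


D^0 f = -(7/2)x^3 - (3/2)x^2 - 6x - 1/2
D^1 f = -(21/2)x^2 - 3x - 6
matching coefficients of g against c_0 f + c_1 Df + … from the top degree down determines the c_i
solution: c_0 = -1/2, c_1 = 1

p(D) = -(1/2)·I + D, i.e. c_0 = -1/2, c_1 = 1
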